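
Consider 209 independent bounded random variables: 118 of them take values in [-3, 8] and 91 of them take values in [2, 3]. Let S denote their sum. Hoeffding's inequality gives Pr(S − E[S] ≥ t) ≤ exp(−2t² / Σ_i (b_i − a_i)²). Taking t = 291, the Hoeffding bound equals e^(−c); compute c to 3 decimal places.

11.787

Σ(b_i − a_i)² = 118·11² + 91·1² = 14369.
c = 2t² / 14369 = 2·291² / 14369 = 11.7866.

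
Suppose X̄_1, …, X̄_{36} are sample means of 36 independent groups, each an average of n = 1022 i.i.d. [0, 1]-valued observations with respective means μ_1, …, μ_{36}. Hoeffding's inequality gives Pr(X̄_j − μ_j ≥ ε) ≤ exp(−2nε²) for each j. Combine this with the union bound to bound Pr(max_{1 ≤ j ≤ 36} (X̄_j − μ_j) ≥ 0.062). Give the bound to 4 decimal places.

Per-experiment Hoeffding bound: exp(−2·1022·0.062²) = exp(−7.85714) = 0.00038698.
Union bound over 36 events: 36·0.00038698 = 0.01393.

0.0139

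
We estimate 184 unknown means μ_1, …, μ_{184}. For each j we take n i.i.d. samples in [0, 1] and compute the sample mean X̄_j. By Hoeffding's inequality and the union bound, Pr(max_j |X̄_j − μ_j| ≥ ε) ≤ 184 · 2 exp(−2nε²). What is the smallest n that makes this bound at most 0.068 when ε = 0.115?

Need 2·184·exp(−2nε²) ≤ 0.068, i.e. exp(−2nε²) ≤ 0.068/368.
So 2nε² ≥ ln(368/0.068) = 8.596331.
Hence n ≥ 8.596331/(2·0.115²) = 325.003.
The smallest integer n is 326.

326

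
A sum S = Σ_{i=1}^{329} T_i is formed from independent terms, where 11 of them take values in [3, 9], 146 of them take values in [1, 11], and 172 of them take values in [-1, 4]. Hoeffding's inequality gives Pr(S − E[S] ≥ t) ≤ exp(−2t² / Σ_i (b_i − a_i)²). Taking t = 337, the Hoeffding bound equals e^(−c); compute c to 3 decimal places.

Σ(b_i − a_i)² = 11·6² + 146·10² + 172·5² = 19296.
c = 2t² / 19296 = 2·337² / 19296 = 11.7712.

11.771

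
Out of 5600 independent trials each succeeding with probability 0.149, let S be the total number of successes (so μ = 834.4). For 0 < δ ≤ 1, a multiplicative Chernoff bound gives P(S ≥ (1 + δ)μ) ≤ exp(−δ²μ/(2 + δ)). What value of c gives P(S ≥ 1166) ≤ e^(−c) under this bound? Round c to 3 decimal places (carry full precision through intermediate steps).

54.968

Write 1166 = (1 + δ)μ, so δ = 1166/834.4 − 1 = 0.3974113…
Then the exponent is δ²μ/(2 + δ) = (1166 − μ)² / (μ·(2 + δ)) = 54.968286.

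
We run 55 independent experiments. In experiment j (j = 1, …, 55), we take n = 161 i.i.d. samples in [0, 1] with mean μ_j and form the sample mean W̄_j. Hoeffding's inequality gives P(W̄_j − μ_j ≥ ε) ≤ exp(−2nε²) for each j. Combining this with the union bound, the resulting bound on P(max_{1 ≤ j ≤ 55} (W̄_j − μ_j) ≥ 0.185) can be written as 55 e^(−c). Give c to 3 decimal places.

Union bound over the 55 events: P(max_{1 ≤ j ≤ 55} (W̄_j − μ_j) ≥ 0.185) ≤ 55·exp(−2nε²) = 55 exp(−2·161·0.185²).
So c = 2·161·0.185² = 11.0205.

11.020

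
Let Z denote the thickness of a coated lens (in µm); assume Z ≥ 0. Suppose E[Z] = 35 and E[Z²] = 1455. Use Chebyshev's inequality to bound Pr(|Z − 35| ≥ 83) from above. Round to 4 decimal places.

0.0334

Var(Z) = E[Z²] − (E[Z])² = 1455 − 1225 = 230.
Chebyshev's inequality: Pr(|Z − μ| ≥ t) ≤ Var(Z)/t² = 230/6889 = 0.0334.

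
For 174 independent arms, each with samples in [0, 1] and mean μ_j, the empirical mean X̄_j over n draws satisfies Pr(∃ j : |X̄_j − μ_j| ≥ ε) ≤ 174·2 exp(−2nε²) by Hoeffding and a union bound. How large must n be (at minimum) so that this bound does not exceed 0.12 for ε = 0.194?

106

Need 2·174·exp(−2nε²) ≤ 0.12, i.e. exp(−2nε²) ≤ 0.12/348.
So 2nε² ≥ ln(348/0.12) = 7.972466.
Hence n ≥ 7.972466/(2·0.194²) = 105.915.
The smallest integer n is 106.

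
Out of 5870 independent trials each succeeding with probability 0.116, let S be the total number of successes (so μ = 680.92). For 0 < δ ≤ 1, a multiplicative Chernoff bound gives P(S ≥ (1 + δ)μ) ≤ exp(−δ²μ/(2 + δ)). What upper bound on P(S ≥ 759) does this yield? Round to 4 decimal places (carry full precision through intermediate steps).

Write 759 = (1 + δ)μ, so δ = 759/680.92 − 1 = 0.1146684…
Then the exponent is δ²μ/(2 + δ) = (759 − μ)² / (μ·(2 + δ)) = 4.233906.
Bound = exp(−4.233906) = 0.01450.

0.0145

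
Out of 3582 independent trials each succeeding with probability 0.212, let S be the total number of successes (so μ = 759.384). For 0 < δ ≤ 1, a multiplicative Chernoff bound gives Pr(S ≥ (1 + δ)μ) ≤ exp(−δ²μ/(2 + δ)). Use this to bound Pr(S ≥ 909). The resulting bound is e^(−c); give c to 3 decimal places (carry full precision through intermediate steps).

13.417

Write 909 = (1 + δ)μ, so δ = 909/759.384 − 1 = 0.1970229…
Then the exponent is δ²μ/(2 + δ) = (909 − μ)² / (μ·(2 + δ)) = 13.417143.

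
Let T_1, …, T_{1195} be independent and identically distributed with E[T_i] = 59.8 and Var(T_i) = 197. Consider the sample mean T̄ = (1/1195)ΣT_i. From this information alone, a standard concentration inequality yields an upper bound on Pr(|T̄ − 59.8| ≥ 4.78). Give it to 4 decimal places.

With mean and variance of each term known, Chebyshev's inequality bounds the deviation of the sum (or sample mean).
Var(T̄) = Var(T_i)/n = 197/1195 = 0.16485.
Chebyshev: Pr(|T̄ − 59.8| ≥ 4.78) ≤ Var(T̄)/(4.78)² = 197/(1195·4.78²) = 0.0072.

0.0072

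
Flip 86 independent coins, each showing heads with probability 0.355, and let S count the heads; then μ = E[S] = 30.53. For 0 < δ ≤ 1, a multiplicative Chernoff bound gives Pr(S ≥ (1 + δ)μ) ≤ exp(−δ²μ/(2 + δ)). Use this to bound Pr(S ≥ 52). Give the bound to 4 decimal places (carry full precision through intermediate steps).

Write 52 = (1 + δ)μ, so δ = 52/30.53 − 1 = 0.7032427…
Then the exponent is δ²μ/(2 + δ) = (52 − μ)² / (μ·(2 + δ)) = 5.585374.
Bound = exp(−5.585374) = 0.00375.

0.0038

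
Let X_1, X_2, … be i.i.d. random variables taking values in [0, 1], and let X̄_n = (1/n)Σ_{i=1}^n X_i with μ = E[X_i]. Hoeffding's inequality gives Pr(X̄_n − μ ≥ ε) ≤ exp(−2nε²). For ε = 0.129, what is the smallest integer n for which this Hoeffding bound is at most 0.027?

Require exp(−2nε²) ≤ 0.027, i.e. 2nε² ≥ ln(1/0.027) = 3.611918.
So n ≥ 3.611918 / (2·0.129²) = 108.525.
The smallest integer n is 109.

109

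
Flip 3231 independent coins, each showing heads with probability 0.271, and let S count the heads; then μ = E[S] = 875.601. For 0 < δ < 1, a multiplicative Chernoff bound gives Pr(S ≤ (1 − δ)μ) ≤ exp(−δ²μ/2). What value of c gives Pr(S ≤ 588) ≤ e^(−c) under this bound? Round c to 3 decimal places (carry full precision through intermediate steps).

Write 588 = (1 − δ)μ, so δ = 1 − 588/875.601 = 0.3284613…
Then the exponent is δ²μ/2 = (μ − 588)²/(2μ) = 47.232892.

47.233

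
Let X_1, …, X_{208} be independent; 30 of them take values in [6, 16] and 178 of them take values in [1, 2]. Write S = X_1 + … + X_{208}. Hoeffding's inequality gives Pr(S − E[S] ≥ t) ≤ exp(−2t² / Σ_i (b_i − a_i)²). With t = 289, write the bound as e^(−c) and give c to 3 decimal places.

52.562

Σ(b_i − a_i)² = 30·10² + 178·1² = 3178.
c = 2t² / 3178 = 2·289² / 3178 = 52.5620.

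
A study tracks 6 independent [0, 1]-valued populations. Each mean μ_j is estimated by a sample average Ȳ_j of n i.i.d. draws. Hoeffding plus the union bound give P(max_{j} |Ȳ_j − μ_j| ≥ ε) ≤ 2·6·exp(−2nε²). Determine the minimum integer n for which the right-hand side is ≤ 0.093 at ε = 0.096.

Need 2·6·exp(−2nε²) ≤ 0.093, i.e. exp(−2nε²) ≤ 0.093/12.
So 2nε² ≥ ln(12/0.093) = 4.860062.
Hence n ≥ 4.860062/(2·0.096²) = 263.675.
The smallest integer n is 264.

264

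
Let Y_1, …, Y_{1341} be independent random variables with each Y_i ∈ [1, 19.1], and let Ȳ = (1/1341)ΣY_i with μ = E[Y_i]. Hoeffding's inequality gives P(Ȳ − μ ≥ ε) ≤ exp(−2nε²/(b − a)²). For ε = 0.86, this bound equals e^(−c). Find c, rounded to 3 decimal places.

6.055

c = 2nε²/(b − a)² = 2·1341·0.86² / 18.1² = 6.0548.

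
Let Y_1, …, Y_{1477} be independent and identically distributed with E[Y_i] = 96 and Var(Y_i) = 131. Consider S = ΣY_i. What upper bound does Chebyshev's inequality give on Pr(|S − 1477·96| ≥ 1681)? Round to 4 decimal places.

0.0685

Var(S) = n·Var(Y_i) = 1477·131 = 193487.
Chebyshev: Pr(|S − 1477·96| ≥ 1681) ≤ Var(S)/1681² = 193487/2825761 = 0.0685.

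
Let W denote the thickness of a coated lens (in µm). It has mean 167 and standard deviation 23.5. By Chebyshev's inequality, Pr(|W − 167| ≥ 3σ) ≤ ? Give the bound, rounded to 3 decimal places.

0.111

Chebyshev: Pr(|W − μ| ≥ t) ≤ Var(W)/t².
Var(W) = σ² = 23.5² = 552.25.
t = 3·23.5 = 70.5.
Bound = 552.25 / 4970.25 = 0.1111.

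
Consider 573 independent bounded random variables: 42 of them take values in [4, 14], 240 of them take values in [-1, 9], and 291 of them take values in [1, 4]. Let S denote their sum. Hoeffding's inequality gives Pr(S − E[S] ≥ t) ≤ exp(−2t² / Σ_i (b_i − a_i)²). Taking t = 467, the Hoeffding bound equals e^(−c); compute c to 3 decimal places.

Σ(b_i − a_i)² = 42·10² + 240·10² + 291·3² = 30819.
c = 2t² / 30819 = 2·467² / 30819 = 14.1529.

14.153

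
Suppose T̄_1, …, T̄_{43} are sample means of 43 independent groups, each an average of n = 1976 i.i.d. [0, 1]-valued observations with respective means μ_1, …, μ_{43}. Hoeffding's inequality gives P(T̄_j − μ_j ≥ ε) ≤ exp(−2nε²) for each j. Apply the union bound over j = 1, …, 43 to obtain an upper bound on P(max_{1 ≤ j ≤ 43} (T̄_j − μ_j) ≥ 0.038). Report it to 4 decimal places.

Per-experiment Hoeffding bound: exp(−2·1976·0.038²) = exp(−5.70669) = 0.0033237.
Union bound over 43 events: 43·0.0033237 = 0.14292.

0.1429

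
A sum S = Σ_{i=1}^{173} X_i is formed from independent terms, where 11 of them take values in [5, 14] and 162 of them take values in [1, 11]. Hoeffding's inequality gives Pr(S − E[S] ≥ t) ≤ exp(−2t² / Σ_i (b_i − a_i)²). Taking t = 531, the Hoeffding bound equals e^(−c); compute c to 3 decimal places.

32.995

Σ(b_i − a_i)² = 11·9² + 162·10² = 17091.
c = 2t² / 17091 = 2·531² / 17091 = 32.9953.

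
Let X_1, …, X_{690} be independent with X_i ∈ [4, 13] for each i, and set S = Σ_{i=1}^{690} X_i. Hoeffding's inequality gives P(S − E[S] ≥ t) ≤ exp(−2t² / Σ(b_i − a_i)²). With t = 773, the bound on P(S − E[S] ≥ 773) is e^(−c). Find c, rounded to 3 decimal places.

21.382

Σ(b_i − a_i)² = 690·(9)² = 55890.
c = 2t²/55890 = 2·773²/55890 = 21.3823.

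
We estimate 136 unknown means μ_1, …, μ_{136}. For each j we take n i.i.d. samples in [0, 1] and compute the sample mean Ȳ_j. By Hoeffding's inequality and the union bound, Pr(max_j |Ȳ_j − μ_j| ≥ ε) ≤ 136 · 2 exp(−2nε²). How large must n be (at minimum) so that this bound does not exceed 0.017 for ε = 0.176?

157

Need 2·136·exp(−2nε²) ≤ 0.017, i.e. exp(−2nε²) ≤ 0.017/272.
So 2nε² ≥ ln(272/0.017) = 9.680344.
Hence n ≥ 9.680344/(2·0.176²) = 156.256.
The smallest integer n is 157.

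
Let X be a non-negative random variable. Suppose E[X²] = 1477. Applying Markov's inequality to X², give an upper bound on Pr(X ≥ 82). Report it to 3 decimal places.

0.220

Since X ≥ 0, the event {X ≥ 82} is the same as {X² ≥ 6724}.
Markov's inequality applied to X² gives Pr(X² ≥ 6724) ≤ E[X²]/6724 = 1477/6724 = 0.2197.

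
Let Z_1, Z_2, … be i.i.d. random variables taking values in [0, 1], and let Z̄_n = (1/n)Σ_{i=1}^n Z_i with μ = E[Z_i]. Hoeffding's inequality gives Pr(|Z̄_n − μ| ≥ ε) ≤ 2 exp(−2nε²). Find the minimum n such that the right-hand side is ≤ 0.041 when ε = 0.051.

748

Require 2·exp(−2nε²) ≤ 0.041, i.e. 2nε² ≥ ln(2/0.041) = 3.887330.
So n ≥ 3.887330 / (2·0.051²) = 747.276.
The smallest integer n is 748.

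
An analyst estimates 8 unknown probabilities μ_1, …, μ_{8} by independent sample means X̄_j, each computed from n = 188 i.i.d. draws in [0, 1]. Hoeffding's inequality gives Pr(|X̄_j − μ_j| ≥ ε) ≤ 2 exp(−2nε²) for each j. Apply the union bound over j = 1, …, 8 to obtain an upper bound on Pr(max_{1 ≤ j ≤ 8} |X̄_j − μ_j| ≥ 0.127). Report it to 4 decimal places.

Per-experiment Hoeffding bound: 2·exp(−2·188·0.127²) = 2·exp(−6.06450) = 0.0046478.
Union bound over 8 events: 8·0.0046478 = 0.03718.

0.0372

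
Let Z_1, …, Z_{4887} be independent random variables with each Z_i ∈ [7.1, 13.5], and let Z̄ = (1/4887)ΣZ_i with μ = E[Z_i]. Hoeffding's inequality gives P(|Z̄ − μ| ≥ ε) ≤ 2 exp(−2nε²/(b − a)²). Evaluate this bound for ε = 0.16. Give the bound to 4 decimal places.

0.0044

Exponent: 2nε²/(b − a)² = 2·4887·0.16² / 6.4² = 6.10875.
Bound = 2·exp(−6.10875) = 0.00445.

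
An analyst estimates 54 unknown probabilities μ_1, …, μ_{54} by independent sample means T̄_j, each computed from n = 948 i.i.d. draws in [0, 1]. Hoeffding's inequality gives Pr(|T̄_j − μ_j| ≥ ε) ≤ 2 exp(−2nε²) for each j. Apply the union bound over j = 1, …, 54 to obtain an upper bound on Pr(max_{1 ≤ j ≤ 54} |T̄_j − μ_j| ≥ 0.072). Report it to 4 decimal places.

Per-experiment Hoeffding bound: 2·exp(−2·948·0.072²) = 2·exp(−9.82886) = 0.00010775.
Union bound over 54 events: 54·0.00010775 = 0.00582.

0.0058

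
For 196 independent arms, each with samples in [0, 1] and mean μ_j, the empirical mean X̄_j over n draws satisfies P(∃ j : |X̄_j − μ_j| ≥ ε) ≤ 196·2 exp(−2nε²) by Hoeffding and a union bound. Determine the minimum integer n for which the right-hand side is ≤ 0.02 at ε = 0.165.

Need 2·196·exp(−2nε²) ≤ 0.02, i.e. exp(−2nε²) ≤ 0.02/392.
So 2nε² ≥ ln(392/0.02) = 9.883285.
Hence n ≥ 9.883285/(2·0.165²) = 181.511.
The smallest integer n is 182.

182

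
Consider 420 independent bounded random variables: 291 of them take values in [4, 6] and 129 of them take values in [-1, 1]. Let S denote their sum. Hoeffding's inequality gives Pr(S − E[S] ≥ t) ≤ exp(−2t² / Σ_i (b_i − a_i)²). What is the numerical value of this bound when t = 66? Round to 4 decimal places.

0.0056

Σ(b_i − a_i)² = 291·2² + 129·2² = 1680.
Exponent = 2·66² / 1680 = 5.18571.
Bound = exp(−5.18571) = 0.00560.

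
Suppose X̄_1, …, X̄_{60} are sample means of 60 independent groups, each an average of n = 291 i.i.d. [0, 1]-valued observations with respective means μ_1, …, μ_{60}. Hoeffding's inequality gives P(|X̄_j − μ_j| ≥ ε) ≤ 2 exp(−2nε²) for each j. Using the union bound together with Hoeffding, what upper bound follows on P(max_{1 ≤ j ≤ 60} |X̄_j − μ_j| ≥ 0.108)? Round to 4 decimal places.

Per-experiment Hoeffding bound: 2·exp(−2·291·0.108²) = 2·exp(−6.78845) = 0.0022534.
Union bound over 60 events: 60·0.0022534 = 0.13521.

0.1352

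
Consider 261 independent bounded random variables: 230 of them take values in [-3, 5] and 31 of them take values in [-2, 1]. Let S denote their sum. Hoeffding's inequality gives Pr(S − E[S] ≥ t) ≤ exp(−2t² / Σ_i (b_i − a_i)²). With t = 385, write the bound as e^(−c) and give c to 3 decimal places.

19.765

Σ(b_i − a_i)² = 230·8² + 31·3² = 14999.
c = 2t² / 14999 = 2·385² / 14999 = 19.7647.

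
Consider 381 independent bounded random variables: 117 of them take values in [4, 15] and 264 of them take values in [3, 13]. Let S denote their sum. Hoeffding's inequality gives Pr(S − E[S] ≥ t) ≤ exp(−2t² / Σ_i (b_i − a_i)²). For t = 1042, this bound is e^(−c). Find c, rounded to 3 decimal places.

53.543

Σ(b_i − a_i)² = 117·11² + 264·10² = 40557.
c = 2t² / 40557 = 2·1042² / 40557 = 53.5426.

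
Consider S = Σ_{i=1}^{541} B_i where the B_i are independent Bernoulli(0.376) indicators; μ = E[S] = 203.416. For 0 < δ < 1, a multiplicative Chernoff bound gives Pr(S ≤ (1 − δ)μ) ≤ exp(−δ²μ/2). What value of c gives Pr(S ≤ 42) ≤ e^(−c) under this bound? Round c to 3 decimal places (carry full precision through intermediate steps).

Write 42 = (1 − δ)μ, so δ = 1 − 42/203.416 = 0.7935266…
Then the exponent is δ²μ/2 = (μ − 42)²/(2μ) = 64.043942.

64.044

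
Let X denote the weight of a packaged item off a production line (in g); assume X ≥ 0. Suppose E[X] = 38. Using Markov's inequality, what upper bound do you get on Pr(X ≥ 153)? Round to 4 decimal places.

Markov's inequality: for a non-negative random variable, Pr(X ≥ a) ≤ E[X]/a.
Here E[X] = 38 and a = 153, so the bound is 38/153 = 0.2484.

0.2484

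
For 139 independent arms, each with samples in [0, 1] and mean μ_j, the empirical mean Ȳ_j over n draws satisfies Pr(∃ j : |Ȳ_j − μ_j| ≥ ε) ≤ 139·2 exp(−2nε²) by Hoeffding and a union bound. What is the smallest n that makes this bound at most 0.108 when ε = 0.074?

Need 2·139·exp(−2nε²) ≤ 0.108, i.e. exp(−2nε²) ≤ 0.108/278.
So 2nε² ≥ ln(278/0.108) = 7.853245.
Hence n ≥ 7.853245/(2·0.074²) = 717.060.
The smallest integer n is 718.

718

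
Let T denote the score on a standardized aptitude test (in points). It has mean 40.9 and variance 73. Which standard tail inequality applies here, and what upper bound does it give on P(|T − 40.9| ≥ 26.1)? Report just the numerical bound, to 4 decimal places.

Mean and variance are known, so Chebyshev's inequality applies.
Chebyshev: P(|T − μ| ≥ t) ≤ Var(T)/t².
Bound = 73 / 681.21 = 0.1072.

0.1072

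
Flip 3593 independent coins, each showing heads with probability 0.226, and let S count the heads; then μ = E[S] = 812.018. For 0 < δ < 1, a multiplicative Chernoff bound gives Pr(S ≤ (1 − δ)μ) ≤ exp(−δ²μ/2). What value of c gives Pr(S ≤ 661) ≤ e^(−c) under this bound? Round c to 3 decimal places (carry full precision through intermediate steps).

Write 661 = (1 − δ)μ, so δ = 1 − 661/812.018 = 0.1859786…
Then the exponent is δ²μ/2 = (μ − 661)²/(2μ) = 14.043061.

14.043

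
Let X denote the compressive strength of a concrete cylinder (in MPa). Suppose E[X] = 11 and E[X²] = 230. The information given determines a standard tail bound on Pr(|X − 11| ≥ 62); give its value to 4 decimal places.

The first two moments determine the variance, so Chebyshev's inequality is the sharpest standard bound available.
Var(X) = E[X²] − (E[X])² = 230 − 121 = 109.
Chebyshev's inequality: Pr(|X − μ| ≥ t) ≤ Var(X)/t² = 109/3844 = 0.0284.

0.0284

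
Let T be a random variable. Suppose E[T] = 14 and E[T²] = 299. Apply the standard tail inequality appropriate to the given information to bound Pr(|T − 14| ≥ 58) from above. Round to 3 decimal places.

0.031

The first two moments determine the variance, so Chebyshev's inequality is the sharpest standard bound available.
Var(T) = E[T²] − (E[T])² = 299 − 196 = 103.
Chebyshev's inequality: Pr(|T − μ| ≥ t) ≤ Var(T)/t² = 103/3364 = 0.0306.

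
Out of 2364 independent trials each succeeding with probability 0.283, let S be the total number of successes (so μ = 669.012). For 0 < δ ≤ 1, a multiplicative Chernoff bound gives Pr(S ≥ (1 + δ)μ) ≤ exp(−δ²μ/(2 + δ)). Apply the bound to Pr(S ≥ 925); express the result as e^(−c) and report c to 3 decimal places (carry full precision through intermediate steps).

Write 925 = (1 + δ)μ, so δ = 925/669.012 − 1 = 0.3826359…
Then the exponent is δ²μ/(2 + δ) = (925 − μ)² / (μ·(2 + δ)) = 41.110014.

41.110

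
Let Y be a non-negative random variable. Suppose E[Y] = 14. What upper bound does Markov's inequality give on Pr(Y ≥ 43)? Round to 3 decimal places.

0.326

Markov's inequality: for a non-negative random variable, Pr(Y ≥ a) ≤ E[Y]/a.
Here E[Y] = 14 and a = 43, so the bound is 14/43 = 0.3256.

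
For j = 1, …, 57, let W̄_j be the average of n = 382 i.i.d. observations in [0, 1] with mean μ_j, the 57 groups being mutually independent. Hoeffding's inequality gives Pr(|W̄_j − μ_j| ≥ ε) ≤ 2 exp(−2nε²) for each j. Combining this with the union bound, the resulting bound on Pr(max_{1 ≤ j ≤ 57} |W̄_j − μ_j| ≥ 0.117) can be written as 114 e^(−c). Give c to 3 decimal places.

Union bound over the 57 events: Pr(max_{1 ≤ j ≤ 57} |W̄_j − μ_j| ≥ 0.117) ≤ 57·2·exp(−2nε²) = 114 exp(−2·382·0.117²).
So c = 2·382·0.117² = 10.4584.

10.458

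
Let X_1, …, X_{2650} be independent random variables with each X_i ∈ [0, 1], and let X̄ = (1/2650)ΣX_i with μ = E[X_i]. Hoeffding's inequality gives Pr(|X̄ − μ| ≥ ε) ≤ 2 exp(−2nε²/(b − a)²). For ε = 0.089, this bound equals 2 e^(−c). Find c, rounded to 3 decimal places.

41.981

c = 2nε²/(b − a)² = 2·2650·0.089² / 1² = 41.9813.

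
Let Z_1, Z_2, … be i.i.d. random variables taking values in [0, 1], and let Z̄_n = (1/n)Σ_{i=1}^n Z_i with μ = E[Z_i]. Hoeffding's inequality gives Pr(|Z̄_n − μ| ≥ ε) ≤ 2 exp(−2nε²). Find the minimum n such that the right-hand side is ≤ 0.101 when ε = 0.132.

Require 2·exp(−2nε²) ≤ 0.101, i.e. 2nε² ≥ ln(2/0.101) = 2.985782.
So n ≥ 2.985782 / (2·0.132²) = 85.680.
The smallest integer n is 86.

86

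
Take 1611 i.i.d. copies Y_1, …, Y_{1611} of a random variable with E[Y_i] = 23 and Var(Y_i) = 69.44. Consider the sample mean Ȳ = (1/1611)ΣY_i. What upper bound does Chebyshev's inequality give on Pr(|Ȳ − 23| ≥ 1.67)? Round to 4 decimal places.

0.0155

Var(Ȳ) = Var(Y_i)/n = 69.44/1611 = 0.043104.
Chebyshev: Pr(|Ȳ − 23| ≥ 1.67) ≤ Var(Ȳ)/(1.67)² = 69.44/(1611·1.67²) = 0.0155.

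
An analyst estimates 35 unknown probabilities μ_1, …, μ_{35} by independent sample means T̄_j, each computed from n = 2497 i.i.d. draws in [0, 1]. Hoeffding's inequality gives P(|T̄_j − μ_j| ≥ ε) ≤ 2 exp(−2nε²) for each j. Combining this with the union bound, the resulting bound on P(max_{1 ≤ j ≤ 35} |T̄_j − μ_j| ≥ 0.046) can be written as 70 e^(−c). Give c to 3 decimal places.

10.567

Union bound over the 35 events: P(max_{1 ≤ j ≤ 35} |T̄_j − μ_j| ≥ 0.046) ≤ 35·2·exp(−2nε²) = 70 exp(−2·2497·0.046²).
So c = 2·2497·0.046² = 10.5673.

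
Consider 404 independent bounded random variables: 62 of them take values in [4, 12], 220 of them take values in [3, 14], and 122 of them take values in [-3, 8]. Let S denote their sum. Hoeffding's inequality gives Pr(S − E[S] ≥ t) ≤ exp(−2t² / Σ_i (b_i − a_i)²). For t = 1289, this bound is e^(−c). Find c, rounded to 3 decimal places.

Σ(b_i − a_i)² = 62·8² + 220·11² + 122·11² = 45350.
c = 2t² / 45350 = 2·1289² / 45350 = 73.2755.

73.275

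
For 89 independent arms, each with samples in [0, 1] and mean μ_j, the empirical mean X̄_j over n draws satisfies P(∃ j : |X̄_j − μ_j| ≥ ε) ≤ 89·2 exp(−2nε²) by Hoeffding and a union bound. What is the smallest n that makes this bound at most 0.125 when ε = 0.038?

Need 2·89·exp(−2nε²) ≤ 0.125, i.e. exp(−2nε²) ≤ 0.125/178.
So 2nε² ≥ ln(178/0.125) = 7.261225.
Hence n ≥ 7.261225/(2·0.038²) = 2514.275.
The smallest integer n is 2515.

2515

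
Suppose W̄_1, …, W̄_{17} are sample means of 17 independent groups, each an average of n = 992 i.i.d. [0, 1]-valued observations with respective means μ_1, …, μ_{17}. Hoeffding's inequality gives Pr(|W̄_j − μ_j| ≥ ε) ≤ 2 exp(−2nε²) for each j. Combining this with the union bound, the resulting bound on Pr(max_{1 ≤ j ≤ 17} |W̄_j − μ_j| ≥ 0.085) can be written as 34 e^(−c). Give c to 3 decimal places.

14.334

Union bound over the 17 events: Pr(max_{1 ≤ j ≤ 17} |W̄_j − μ_j| ≥ 0.085) ≤ 17·2·exp(−2nε²) = 34 exp(−2·992·0.085²).
So c = 2·992·0.085² = 14.3344.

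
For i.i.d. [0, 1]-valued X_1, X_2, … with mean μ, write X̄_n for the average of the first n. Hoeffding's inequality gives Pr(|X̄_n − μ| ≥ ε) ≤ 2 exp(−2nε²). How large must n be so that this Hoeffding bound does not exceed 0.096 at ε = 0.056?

Require 2·exp(−2nε²) ≤ 0.096, i.e. 2nε² ≥ ln(2/0.096) = 3.036554.
So n ≥ 3.036554 / (2·0.056²) = 484.144.
The smallest integer n is 485.

485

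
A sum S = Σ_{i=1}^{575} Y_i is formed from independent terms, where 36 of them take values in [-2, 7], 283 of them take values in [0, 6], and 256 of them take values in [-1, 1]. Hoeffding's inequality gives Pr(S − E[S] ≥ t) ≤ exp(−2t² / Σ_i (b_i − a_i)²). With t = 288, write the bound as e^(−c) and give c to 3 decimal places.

11.742

Σ(b_i − a_i)² = 36·9² + 283·6² + 256·2² = 14128.
c = 2t² / 14128 = 2·288² / 14128 = 11.7418.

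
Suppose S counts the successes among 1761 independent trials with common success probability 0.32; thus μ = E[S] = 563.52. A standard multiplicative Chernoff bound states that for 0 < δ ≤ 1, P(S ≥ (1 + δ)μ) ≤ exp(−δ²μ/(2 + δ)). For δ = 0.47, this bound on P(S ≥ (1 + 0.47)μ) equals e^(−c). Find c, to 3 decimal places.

c = δ²μ/(2 + δ) = 0.47²·563.52/(2 + 0.47) = 50.3974.

50.397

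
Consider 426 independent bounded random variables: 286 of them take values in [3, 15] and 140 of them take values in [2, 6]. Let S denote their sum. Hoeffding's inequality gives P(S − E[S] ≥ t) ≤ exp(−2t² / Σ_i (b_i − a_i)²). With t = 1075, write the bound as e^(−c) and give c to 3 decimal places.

53.225

Σ(b_i − a_i)² = 286·12² + 140·4² = 43424.
c = 2t² / 43424 = 2·1075² / 43424 = 53.2252.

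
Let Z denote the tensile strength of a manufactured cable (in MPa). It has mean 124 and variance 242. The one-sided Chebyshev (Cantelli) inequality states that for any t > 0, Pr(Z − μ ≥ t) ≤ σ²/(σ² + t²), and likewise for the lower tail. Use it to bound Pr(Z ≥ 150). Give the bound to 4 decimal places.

Here σ² = 242 and t = 26, so σ² + t² = 918.
Cantelli's bound: 242/918 = 0.2636.

0.2636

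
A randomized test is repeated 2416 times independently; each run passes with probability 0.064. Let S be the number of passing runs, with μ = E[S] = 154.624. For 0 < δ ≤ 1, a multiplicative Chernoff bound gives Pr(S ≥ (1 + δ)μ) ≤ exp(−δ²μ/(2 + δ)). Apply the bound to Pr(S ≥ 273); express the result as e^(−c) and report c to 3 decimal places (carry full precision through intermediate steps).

Write 273 = (1 + δ)μ, so δ = 273/154.624 − 1 = 0.7655733…
Then the exponent is δ²μ/(2 + δ) = (273 − μ)² / (μ·(2 + δ)) = 32.769156.

32.769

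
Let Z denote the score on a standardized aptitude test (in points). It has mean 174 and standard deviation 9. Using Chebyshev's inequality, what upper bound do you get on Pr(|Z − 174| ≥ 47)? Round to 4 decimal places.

0.0367

Chebyshev: Pr(|Z − μ| ≥ t) ≤ Var(Z)/t².
Var(Z) = σ² = 9² = 81.
Bound = 81 / 2209 = 0.0367.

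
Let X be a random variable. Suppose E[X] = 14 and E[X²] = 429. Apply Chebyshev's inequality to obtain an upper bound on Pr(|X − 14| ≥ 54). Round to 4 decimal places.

0.0799

Var(X) = E[X²] − (E[X])² = 429 − 196 = 233.
Chebyshev's inequality: Pr(|X − μ| ≥ t) ≤ Var(X)/t² = 233/2916 = 0.0799.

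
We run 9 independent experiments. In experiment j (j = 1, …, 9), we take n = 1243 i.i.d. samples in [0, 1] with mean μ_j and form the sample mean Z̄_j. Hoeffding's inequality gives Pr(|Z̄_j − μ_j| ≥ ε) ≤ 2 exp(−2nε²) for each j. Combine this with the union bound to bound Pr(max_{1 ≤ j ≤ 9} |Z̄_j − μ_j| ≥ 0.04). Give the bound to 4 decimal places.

Per-experiment Hoeffding bound: 2·exp(−2·1243·0.04²) = 2·exp(−3.97760) = 0.037461.
Union bound over 9 events: 9·0.037461 = 0.33715.

0.3371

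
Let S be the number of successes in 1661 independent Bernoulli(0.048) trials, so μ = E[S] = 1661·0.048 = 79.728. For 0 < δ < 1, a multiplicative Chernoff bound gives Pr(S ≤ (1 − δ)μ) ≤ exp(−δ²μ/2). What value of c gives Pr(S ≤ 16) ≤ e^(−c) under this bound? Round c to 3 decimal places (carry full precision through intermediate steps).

Write 16 = (1 − δ)μ, so δ = 1 − 16/79.728 = 0.7993177…
Then the exponent is δ²μ/2 = (μ − 16)²/(2μ) = 25.469459.

25.469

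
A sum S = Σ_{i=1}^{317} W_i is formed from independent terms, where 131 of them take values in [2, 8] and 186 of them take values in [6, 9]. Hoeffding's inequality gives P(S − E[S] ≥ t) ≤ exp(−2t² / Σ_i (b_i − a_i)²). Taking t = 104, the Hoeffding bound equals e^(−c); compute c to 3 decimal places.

Σ(b_i − a_i)² = 131·6² + 186·3² = 6390.
c = 2t² / 6390 = 2·104² / 6390 = 3.3853.

3.385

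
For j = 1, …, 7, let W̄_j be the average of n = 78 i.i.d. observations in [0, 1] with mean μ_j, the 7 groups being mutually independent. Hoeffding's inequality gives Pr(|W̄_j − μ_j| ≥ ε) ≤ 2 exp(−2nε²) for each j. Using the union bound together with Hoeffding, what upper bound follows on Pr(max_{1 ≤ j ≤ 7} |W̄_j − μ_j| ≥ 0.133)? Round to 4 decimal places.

Per-experiment Hoeffding bound: 2·exp(−2·78·0.133²) = 2·exp(−2.75948) = 0.12665.
Union bound over 7 events: 7·0.12665 = 0.88654.

0.8865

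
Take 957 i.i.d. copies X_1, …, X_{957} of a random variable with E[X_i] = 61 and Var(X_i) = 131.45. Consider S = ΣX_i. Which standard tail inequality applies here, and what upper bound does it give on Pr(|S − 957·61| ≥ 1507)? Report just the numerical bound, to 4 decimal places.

0.0554

With mean and variance of each term known, Chebyshev's inequality bounds the deviation of the sum (or sample mean).
Var(S) = n·Var(X_i) = 957·131.45 = 125797.65.
Chebyshev: Pr(|S − 957·61| ≥ 1507) ≤ Var(S)/1507² = 125797.65/2271049 = 0.0554.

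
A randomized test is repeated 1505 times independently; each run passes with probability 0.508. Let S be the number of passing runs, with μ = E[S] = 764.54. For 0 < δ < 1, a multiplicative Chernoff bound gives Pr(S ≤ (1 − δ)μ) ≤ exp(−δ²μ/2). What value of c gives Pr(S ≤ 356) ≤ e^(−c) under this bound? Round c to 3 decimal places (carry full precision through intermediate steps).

109.154

Write 356 = (1 − δ)μ, so δ = 1 − 356/764.54 = 0.5343605…
Then the exponent is δ²μ/2 = (μ − 356)²/(2μ) = 109.153826.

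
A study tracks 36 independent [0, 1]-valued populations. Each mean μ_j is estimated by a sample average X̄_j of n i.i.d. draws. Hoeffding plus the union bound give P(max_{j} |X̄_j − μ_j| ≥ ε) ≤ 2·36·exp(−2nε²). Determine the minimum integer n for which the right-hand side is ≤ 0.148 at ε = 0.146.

146

Need 2·36·exp(−2nε²) ≤ 0.148, i.e. exp(−2nε²) ≤ 0.148/72.
So 2nε² ≥ ln(72/0.148) = 6.187209.
Hence n ≥ 6.187209/(2·0.146²) = 145.131.
The smallest integer n is 146.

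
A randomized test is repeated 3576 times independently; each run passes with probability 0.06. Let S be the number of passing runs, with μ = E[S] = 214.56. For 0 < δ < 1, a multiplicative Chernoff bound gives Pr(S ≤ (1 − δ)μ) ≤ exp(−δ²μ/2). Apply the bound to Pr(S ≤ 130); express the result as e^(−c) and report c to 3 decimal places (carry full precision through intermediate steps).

16.663

Write 130 = (1 − δ)μ, so δ = 1 − 130/214.56 = 0.3941089…
Then the exponent is δ²μ/2 = (μ − 130)²/(2μ) = 16.662923.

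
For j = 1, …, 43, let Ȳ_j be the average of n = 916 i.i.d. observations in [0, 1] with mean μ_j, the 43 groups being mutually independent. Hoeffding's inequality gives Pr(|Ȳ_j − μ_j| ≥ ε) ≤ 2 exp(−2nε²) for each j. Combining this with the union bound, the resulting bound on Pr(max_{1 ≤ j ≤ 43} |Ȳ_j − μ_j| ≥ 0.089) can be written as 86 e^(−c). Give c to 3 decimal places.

Union bound over the 43 events: Pr(max_{1 ≤ j ≤ 43} |Ȳ_j − μ_j| ≥ 0.089) ≤ 43·2·exp(−2nε²) = 86 exp(−2·916·0.089²).
So c = 2·916·0.089² = 14.5113.

14.511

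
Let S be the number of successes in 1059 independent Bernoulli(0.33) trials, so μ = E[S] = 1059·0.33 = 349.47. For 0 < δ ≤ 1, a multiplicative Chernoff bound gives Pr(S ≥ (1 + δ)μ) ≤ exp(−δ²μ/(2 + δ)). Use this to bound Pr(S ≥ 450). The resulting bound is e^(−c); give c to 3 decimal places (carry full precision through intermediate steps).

12.641

Write 450 = (1 + δ)μ, so δ = 450/349.47 − 1 = 0.2876642…
Then the exponent is δ²μ/(2 + δ) = (450 − μ)² / (μ·(2 + δ)) = 12.641226.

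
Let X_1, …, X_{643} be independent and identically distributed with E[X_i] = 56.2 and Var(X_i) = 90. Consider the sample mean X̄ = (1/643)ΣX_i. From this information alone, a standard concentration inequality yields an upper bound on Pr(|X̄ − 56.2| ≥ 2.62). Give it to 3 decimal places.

0.020

With mean and variance of each term known, Chebyshev's inequality bounds the deviation of the sum (or sample mean).
Var(X̄) = Var(X_i)/n = 90/643 = 0.13997.
Chebyshev: Pr(|X̄ − 56.2| ≥ 2.62) ≤ Var(X̄)/(2.62)² = 90/(643·2.62²) = 0.0204.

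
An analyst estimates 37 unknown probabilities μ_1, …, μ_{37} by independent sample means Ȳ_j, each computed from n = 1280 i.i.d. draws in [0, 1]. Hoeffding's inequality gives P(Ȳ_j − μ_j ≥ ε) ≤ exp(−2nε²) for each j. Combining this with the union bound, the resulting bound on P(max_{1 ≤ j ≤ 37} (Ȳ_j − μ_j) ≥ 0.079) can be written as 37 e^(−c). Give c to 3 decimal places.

Union bound over the 37 events: P(max_{1 ≤ j ≤ 37} (Ȳ_j − μ_j) ≥ 0.079) ≤ 37·exp(−2nε²) = 37 exp(−2·1280·0.079²).
So c = 2·1280·0.079² = 15.9770.

15.977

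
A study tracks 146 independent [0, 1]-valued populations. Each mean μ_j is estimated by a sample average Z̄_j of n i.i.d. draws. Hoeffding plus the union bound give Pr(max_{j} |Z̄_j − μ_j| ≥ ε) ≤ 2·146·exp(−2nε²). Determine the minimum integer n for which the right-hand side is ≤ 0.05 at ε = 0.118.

Need 2·146·exp(−2nε²) ≤ 0.05, i.e. exp(−2nε²) ≤ 0.05/292.
So 2nε² ≥ ln(292/0.05) = 8.672486.
Hence n ≥ 8.672486/(2·0.118²) = 311.422.
The smallest integer n is 312.

312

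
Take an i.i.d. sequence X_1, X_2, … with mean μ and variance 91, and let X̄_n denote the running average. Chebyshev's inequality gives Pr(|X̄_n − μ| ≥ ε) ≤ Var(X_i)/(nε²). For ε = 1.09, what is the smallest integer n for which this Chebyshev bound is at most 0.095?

Require 91/(n·1.09²) ≤ 0.095, i.e. n ≥ 91/(0.095·1.09²) = 806.241.
The smallest integer n is 807.

807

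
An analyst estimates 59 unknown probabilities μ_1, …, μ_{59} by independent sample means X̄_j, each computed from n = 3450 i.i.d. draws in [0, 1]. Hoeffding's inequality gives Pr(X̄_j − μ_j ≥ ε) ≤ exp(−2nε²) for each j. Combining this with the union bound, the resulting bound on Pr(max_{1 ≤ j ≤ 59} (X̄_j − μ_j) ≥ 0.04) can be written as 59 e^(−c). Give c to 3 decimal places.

11.040

Union bound over the 59 events: Pr(max_{1 ≤ j ≤ 59} (X̄_j − μ_j) ≥ 0.04) ≤ 59·exp(−2nε²) = 59 exp(−2·3450·0.04²).
So c = 2·3450·0.04² = 11.0400.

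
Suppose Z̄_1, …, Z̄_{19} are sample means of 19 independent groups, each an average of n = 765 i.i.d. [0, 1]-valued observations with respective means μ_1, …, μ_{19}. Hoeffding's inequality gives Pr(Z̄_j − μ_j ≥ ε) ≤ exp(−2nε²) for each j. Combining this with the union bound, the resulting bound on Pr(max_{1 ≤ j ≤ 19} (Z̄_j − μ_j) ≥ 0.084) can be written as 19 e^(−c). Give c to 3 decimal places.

Union bound over the 19 events: Pr(max_{1 ≤ j ≤ 19} (Z̄_j − μ_j) ≥ 0.084) ≤ 19·exp(−2nε²) = 19 exp(−2·765·0.084²).
So c = 2·765·0.084² = 10.7957.

10.796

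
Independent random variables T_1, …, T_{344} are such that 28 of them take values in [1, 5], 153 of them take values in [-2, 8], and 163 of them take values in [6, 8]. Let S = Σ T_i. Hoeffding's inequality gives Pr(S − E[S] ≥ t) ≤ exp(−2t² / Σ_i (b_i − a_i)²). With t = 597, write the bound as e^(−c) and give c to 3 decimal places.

43.465

Σ(b_i − a_i)² = 28·4² + 153·10² + 163·2² = 16400.
c = 2t² / 16400 = 2·597² / 16400 = 43.4645.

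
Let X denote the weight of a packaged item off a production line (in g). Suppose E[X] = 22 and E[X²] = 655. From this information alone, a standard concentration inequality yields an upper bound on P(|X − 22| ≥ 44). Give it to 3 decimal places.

The first two moments determine the variance, so Chebyshev's inequality is the sharpest standard bound available.
Var(X) = E[X²] − (E[X])² = 655 − 484 = 171.
Chebyshev's inequality: P(|X − μ| ≥ t) ≤ Var(X)/t² = 171/1936 = 0.0883.

0.088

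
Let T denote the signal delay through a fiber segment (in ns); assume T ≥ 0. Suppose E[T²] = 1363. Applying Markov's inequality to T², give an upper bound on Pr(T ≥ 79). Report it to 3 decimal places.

Since T ≥ 0, the event {T ≥ 79} is the same as {T² ≥ 6241}.
Markov's inequality applied to T² gives Pr(T² ≥ 6241) ≤ E[T²]/6241 = 1363/6241 = 0.2184.

0.218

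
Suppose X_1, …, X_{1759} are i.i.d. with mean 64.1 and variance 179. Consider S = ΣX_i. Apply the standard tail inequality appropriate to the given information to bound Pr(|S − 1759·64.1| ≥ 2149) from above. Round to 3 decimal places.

0.068

With mean and variance of each term known, Chebyshev's inequality bounds the deviation of the sum (or sample mean).
Var(S) = n·Var(X_i) = 1759·179 = 314861.
Chebyshev: Pr(|S − 1759·64.1| ≥ 2149) ≤ Var(S)/2149² = 314861/4618201 = 0.0682.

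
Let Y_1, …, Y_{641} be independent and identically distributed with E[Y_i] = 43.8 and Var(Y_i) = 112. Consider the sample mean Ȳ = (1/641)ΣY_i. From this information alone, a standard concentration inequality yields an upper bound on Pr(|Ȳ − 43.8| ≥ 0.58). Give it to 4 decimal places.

0.5194

With mean and variance of each term known, Chebyshev's inequality bounds the deviation of the sum (or sample mean).
Var(Ȳ) = Var(Y_i)/n = 112/641 = 0.17473.
Chebyshev: Pr(|Ȳ − 43.8| ≥ 0.58) ≤ Var(Ȳ)/(0.58)² = 112/(641·0.58²) = 0.5194.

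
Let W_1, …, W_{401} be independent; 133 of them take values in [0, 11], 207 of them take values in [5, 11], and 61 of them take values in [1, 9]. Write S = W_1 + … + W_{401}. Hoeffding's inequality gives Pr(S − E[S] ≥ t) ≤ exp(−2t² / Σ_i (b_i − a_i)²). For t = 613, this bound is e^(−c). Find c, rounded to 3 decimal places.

27.379

Σ(b_i − a_i)² = 133·11² + 207·6² + 61·8² = 27449.
c = 2t² / 27449 = 2·613² / 27449 = 27.3794.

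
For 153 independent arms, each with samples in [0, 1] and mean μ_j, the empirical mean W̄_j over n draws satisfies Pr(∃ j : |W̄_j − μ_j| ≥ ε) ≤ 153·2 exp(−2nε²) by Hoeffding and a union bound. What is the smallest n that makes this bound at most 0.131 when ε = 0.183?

Need 2·153·exp(−2nε²) ≤ 0.131, i.e. exp(−2nε²) ≤ 0.131/306.
So 2nε² ≥ ln(306/0.131) = 7.756143.
Hence n ≥ 7.756143/(2·0.183²) = 115.801.
The smallest integer n is 116.

116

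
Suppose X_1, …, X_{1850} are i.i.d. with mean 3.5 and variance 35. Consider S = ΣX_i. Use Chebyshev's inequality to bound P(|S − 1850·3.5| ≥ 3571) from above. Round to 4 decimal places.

0.0051

Var(S) = n·Var(X_i) = 1850·35 = 64750.
Chebyshev: P(|S − 1850·3.5| ≥ 3571) ≤ Var(S)/3571² = 64750/12752041 = 0.0051.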